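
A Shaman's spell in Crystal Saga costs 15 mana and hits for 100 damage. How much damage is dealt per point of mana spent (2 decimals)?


Efficiency = damage / mana
= 100 / 15
= 6.67

6.67 dmg/mana


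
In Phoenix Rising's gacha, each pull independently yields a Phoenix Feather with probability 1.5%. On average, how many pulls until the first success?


Expected pulls for a geometric distribution = 1/p = 100 / rate%
= 100 / 1.5
= 66.67

66.67 pulls


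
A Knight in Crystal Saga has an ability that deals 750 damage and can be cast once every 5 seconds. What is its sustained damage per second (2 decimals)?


DPS = damage / cooldown
= 750 / 5
= 150.00

150.00 DPS


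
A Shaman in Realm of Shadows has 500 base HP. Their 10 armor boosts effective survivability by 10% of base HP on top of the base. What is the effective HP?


EHP = 500 * (1 + 10/100)
= 500 * (1 + 0.1)
= 500 * 1.1
= 550.0

550.0 EHP


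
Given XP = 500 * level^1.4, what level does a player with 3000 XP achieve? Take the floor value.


XP = 500 * level^1.4, so level = (XP / 500)^(1/1.4)
= (3000 / 500)^(1/1.4)
= 6.0^0.7143
= 3.596
Floor: level = 3

level 3


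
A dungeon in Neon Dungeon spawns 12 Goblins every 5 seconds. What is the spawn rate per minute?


Spawns per minute = count * (60 / interval)
= 12 * (60 / 5)
= 12 * 12.0
= 144.0

144.0 per minute


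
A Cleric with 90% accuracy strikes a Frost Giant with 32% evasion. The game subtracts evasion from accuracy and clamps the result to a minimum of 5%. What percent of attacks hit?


accuracy - evasion = 90 - 32 = 58
Apply floor: max(58, 5) = 58
Hit chance = 58%

58%


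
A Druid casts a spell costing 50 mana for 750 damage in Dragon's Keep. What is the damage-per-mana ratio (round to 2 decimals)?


Efficiency = damage / mana
= 750 / 50
= 15.00

15.00 dmg/mana


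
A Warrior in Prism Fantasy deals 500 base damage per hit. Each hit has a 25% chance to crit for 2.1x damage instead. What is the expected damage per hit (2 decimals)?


E[dmg] = base * (1 + crit_chance * (crit_mult - 1))
cc as decimal = 25/100 = 0.25
cm - 1 = 2.1 - 1 = 1.1
Bonus factor = 0.25 * 1.1 = 0.275
Total multiplier = 1 + 0.275 = 1.275
Expected damage = 500 * 1.275 = 637.50

637.50 damage


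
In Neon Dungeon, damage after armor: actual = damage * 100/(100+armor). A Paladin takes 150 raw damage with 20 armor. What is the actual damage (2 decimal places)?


actual = 150 * 100 / (100 + 20)
= 150 * 100 / 120
= 15000 / 120
= 125.00

125.00 damage


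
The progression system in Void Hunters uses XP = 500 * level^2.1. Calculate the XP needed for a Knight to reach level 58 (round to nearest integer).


XP = 500 * level^2.1
Substitute level = 58:
XP = 500 * 58^2.1
= 500 * 5048.9235
= 2524462

2524462 XP


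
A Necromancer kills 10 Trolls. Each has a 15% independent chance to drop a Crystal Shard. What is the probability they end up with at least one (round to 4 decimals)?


P(at least one) = 1 - P(none) = 1 - (1-p)^n
p = 15/100 = 0.15
1 - p = 0.85
(1 - p)^10 = 0.85^10 = 0.196874
P(at least one) = 1 - 0.196874 = 0.8031

0.8031


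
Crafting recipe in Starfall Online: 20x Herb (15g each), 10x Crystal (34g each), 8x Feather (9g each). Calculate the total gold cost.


Cost breakdown:
  Herb: 20 * 15 = 300
  Crystal: 10 * 34 = 340
  Feather: 8 * 9 = 72
Total = 300 + 340 + 72 = 712

712 gold


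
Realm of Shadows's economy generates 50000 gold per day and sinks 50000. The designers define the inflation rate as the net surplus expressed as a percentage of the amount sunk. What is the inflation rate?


Net gold = 50000 - 50000 = 0
Inflation rate = net / sunk * 100 = 0 / 50000 * 100
= 0.0 * 100
= 0.00%

0.00%


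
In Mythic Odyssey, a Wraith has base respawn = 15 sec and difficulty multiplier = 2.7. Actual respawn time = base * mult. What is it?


Respawn time = base * multiplier
= 15 * 2.7
= 40.5 seconds

40.5 seconds


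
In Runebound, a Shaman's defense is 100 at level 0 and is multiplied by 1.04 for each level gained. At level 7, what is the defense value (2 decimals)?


value = base * growth^level
= 100 * 1.04^7
= 100 * 1.315932
= 131.59

131.59 defense


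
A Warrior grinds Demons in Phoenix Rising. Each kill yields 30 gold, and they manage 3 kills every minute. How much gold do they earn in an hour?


Gold per minute = 30 * 3 = 90
Gold per hour = 90 * 60 = 5400

5400 gold/hour


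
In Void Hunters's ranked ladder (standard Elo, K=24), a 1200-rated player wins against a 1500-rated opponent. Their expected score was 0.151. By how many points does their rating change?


Elo update: delta = K * (S - Ea), where S = 1 (wins)
S - Ea = 1 - 0.151 = 0.849
Rating change = 24 * 0.849
= 20.38

20.38 rating points


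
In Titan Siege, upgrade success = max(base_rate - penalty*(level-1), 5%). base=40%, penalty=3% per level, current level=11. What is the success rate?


raw_rate = 40 - 3 * (11 - 1)
= 40 - 3 * 10
= 40 - 30
= 10
Apply floor: max(10, 5) = 10%

10%


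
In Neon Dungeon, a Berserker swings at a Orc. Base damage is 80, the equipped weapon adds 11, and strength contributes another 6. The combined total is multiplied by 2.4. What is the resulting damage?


Sum base + weapon + str = 80 + 11 + 6 = 97
Multiply by 2.4:
97 * 2.4 = 232.8

232.8 damage


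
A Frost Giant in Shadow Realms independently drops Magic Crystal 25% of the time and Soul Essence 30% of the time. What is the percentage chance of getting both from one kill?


For independent events, P(both) = P(A) * P(B)
= 25% * 30%
= 750 / 100 %
= 7.5%

7.5%


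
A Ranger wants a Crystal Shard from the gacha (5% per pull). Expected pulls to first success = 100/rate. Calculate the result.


Expected pulls for a geometric distribution = 1/p = 100 / rate%
= 100 / 5
= 20.0

20.0 pulls


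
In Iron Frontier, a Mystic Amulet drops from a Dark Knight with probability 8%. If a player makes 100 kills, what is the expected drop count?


Expected drops = kills * (drop_rate / 100)
= 100 * (8 / 100)
= 100 * 0.08
= 8.0

8.0 drops


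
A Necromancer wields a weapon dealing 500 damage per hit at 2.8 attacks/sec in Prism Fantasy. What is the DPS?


DPS = damage * attack_speed
= 500 * 2.8
= 1400.0

1400.0 DPS


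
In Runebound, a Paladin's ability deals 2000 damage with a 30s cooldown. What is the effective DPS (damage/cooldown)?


DPS = damage / cooldown
= 2000 / 30
= 66.67

66.67 DPS


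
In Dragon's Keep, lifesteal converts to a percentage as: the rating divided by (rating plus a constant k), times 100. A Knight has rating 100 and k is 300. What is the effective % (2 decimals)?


effective% = rating / (rating + k) * 100
= 100 / (100 + 300) * 100
= 100 / 400 * 100
= 0.25 * 100
= 25.00%

25.00%


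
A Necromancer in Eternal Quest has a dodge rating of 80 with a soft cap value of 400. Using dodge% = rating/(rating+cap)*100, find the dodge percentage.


dodge% = 80 / (80 + 400) * 100
= 80 / 480 * 100
= 0.166667 * 100
= 16.67%

16.67%


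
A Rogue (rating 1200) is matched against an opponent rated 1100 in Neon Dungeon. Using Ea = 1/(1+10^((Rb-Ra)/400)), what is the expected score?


Elo expected score: Ea = 1/(1 + 10^((Rb-Ra)/400))
Rb - Ra = 1100 - 1200 = -100
(Rb-Ra)/400 = -100/400 = -0.25
10^-0.25 = 0.562341
Ea = 1/(1 + 0.562341) = 1/1.562341 = 0.6401

0.6401


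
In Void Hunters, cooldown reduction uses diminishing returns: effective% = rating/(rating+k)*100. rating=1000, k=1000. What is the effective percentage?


effective% = rating / (rating + k) * 100
= 1000 / (1000 + 1000) * 100
= 1000 / 2000 * 100
= 0.5 * 100
= 50.00%

50.00%


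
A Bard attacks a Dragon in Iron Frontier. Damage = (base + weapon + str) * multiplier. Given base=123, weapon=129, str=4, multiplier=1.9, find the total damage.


Sum base + weapon + str = 123 + 129 + 4 = 256
Multiply by 1.9:
256 * 1.9 = 486.4

486.4 damage


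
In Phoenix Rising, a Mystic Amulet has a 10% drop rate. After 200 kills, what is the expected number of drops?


Expected drops = kills * (drop_rate / 100)
= 200 * (10 / 100)
= 200 * 0.1
= 20.0

20.0 drops


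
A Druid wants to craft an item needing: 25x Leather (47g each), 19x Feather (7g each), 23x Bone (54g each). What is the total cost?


Cost breakdown:
  Leather: 25 * 47 = 1175
  Feather: 19 * 7 = 133
  Bone: 23 * 54 = 1242
Total = 1175 + 133 + 1242 = 2550

2550 gold


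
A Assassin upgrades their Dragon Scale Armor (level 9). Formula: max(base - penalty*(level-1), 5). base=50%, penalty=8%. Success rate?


raw_rate = 50 - 8 * (9 - 1)
= 50 - 8 * 8
= 50 - 64
= -14
Apply floor: max(-14, 5) = 5%

5%


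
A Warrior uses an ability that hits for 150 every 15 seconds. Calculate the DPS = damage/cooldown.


DPS = damage / cooldown
= 150 / 15
= 10.00

10.00 DPS


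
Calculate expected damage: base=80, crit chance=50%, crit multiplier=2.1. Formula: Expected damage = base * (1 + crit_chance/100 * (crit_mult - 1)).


E[dmg] = base * (1 + crit_chance * (crit_mult - 1))
cc as decimal = 50/100 = 0.5
cm - 1 = 2.1 - 1 = 1.1
Bonus factor = 0.5 * 1.1 = 0.55
Total multiplier = 1 + 0.55 = 1.55
Expected damage = 80 * 1.55 = 124.00

124.00 damage


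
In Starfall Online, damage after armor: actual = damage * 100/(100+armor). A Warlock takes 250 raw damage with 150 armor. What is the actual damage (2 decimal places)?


actual = 250 * 100 / (100 + 150)
= 250 * 100 / 250
= 25000 / 250
= 100.00

100.00 damage


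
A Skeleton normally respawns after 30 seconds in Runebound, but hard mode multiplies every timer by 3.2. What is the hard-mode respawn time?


Respawn time = base * multiplier
= 30 * 3.2
= 96.0 seconds

96.0 seconds


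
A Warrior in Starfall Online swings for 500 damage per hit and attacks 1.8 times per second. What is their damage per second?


DPS = damage * attack_speed
= 500 * 1.8
= 900.0

900.0 DPS


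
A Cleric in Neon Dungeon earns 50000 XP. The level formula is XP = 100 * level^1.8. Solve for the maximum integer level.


XP = 100 * level^1.8, so level = (XP / 100)^(1/1.8)
= (50000 / 100)^(1/1.8)
= 500.0^0.5556
= 31.5811
Floor: level = 31

level 31


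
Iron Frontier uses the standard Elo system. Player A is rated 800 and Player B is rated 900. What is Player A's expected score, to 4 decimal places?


Elo expected score: Ea = 1/(1 + 10^((Rb-Ra)/400))
Rb - Ra = 900 - 800 = 100
(Rb-Ra)/400 = 100/400 = 0.25
10^0.25 = 1.778279
Ea = 1/(1 + 1.778279) = 1/2.778279 = 0.3599

0.3599


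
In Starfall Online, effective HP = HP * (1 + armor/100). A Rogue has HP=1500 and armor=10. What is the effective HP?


EHP = 1500 * (1 + 10/100)
= 1500 * (1 + 0.1)
= 1500 * 1.1
= 1650.0

1650.0 EHP


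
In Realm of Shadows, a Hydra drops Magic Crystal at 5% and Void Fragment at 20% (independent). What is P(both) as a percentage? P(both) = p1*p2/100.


For independent events, P(both) = P(A) * P(B)
= 5% * 20%
= 100 / 100 %
= 1.0%

1.0%


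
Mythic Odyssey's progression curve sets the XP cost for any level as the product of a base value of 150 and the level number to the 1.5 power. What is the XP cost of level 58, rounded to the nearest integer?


XP = 150 * level^1.5
Substitute level = 58:
XP = 150 * 58^1.5
= 150 * 441.7148
= 66257

66257 XP


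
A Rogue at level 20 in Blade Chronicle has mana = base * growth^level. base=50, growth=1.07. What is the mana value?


value = base * growth^level
= 50 * 1.07^20
= 50 * 3.869684
= 193.48

193.48 mana


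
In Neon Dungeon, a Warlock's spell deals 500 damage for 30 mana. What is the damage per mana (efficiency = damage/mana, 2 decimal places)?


Efficiency = damage / mana
= 500 / 30
= 16.67

16.67 dmg/mana


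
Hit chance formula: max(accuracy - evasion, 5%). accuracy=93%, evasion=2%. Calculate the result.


accuracy - evasion = 93 - 2 = 91
Apply floor: max(91, 5) = 91
Hit chance = 91%

91%


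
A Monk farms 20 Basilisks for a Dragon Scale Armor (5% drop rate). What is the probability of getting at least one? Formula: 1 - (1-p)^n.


P(at least one) = 1 - P(none) = 1 - (1-p)^n
p = 5/100 = 0.05
1 - p = 0.95
(1 - p)^20 = 0.95^20 = 0.358486
P(at least one) = 1 - 0.358486 = 0.6415

0.6415


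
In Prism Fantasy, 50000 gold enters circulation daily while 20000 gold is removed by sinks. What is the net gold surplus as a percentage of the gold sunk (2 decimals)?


Net gold = 50000 - 20000 = 30000
Inflation rate = net / sunk * 100 = 30000 / 20000 * 100
= 1.5 * 100
= 150.00%

150.00%


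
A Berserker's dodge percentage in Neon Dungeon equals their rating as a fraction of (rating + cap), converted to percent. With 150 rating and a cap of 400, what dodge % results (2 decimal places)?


dodge% = 150 / (150 + 400) * 100
= 150 / 550 * 100
= 0.272727 * 100
= 27.27%

27.27%


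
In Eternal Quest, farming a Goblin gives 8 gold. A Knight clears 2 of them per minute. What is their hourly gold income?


Gold per minute = 8 * 2 = 16
Gold per hour = 16 * 60 = 960

960 gold/hour


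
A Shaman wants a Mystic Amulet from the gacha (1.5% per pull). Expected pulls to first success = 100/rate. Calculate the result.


Expected pulls for a geometric distribution = 1/p = 100 / rate%
= 100 / 1.5
= 66.67

66.67 pulls


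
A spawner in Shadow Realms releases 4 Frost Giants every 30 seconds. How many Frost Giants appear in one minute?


Spawns per minute = count * (60 / interval)
= 4 * (60 / 30)
= 4 * 2.0
= 8.0

8.0 per minute


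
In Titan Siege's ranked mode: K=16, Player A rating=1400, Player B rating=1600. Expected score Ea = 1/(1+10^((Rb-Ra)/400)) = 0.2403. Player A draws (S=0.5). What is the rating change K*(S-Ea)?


Elo update: delta = K * (S - Ea), where S = 0.5 (draws)
S - Ea = 0.5 - 0.2403 = 0.2597
Rating change = 16 * 0.2597
= 4.16

4.16 rating points


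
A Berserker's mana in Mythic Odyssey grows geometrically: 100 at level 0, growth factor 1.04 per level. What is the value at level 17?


value = base * growth^level
= 100 * 1.04^17
= 100 * 1.9479
= 194.79

194.79 mana


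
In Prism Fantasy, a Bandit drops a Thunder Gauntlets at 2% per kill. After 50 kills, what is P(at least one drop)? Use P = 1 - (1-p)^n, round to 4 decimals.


P(at least one) = 1 - P(none) = 1 - (1-p)^n
p = 2/100 = 0.02
1 - p = 0.98
(1 - p)^50 = 0.98^50 = 0.364170
P(at least one) = 1 - 0.364170 = 0.6358

0.6358


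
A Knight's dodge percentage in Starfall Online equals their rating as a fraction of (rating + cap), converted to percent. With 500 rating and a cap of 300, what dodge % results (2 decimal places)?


dodge% = 500 / (500 + 300) * 100
= 500 / 800 * 100
= 0.625 * 100
= 62.50%

62.50%


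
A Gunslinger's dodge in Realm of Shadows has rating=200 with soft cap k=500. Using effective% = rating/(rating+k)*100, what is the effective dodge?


effective% = rating / (rating + k) * 100
= 200 / (200 + 500) * 100
= 200 / 700 * 100
= 0.285714 * 100
= 28.57%

28.57%


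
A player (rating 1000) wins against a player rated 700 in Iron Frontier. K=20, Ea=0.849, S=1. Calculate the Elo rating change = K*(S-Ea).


Elo update: delta = K * (S - Ea), where S = 1 (wins)
S - Ea = 1 - 0.849 = 0.151
Rating change = 20 * 0.151
= 3.02

3.02 rating points


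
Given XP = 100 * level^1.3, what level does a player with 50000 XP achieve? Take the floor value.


XP = 100 * level^1.3, so level = (XP / 100)^(1/1.3)
= (50000 / 100)^(1/1.3)
= 500.0^0.7692
= 119.1601
Floor: level = 119

level 119


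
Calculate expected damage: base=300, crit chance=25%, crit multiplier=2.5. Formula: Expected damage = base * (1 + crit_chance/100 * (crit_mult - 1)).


E[dmg] = base * (1 + crit_chance * (crit_mult - 1))
cc as decimal = 25/100 = 0.25
cm - 1 = 2.5 - 1 = 1.5
Bonus factor = 0.25 * 1.5 = 0.375
Total multiplier = 1 + 0.375 = 1.375
Expected damage = 300 * 1.375 = 412.50

412.50 damage


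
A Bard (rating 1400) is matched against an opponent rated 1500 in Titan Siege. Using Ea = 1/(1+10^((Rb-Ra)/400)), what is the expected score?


Elo expected score: Ea = 1/(1 + 10^((Rb-Ra)/400))
Rb - Ra = 1500 - 1400 = 100
(Rb-Ra)/400 = 100/400 = 0.25
10^0.25 = 1.778279
Ea = 1/(1 + 1.778279) = 1/2.778279 = 0.3599

0.3599


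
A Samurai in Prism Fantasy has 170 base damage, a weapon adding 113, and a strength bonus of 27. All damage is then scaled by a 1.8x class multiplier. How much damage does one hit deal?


Sum base + weapon + str = 170 + 113 + 27 = 310
Multiply by 1.8:
310 * 1.8 = 558.0

558.0 damage


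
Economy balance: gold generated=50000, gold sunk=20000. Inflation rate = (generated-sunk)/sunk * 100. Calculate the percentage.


Net gold = 50000 - 20000 = 30000
Inflation rate = net / sunk * 100 = 30000 / 20000 * 100
= 1.5 * 100
= 150.00%

150.00%


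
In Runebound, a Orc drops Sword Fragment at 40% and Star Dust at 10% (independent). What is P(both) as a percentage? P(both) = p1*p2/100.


For independent events, P(both) = P(A) * P(B)
= 40% * 10%
= 400 / 100 %
= 4.0%

4.0%


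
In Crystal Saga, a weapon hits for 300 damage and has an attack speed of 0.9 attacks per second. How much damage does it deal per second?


DPS = damage * attack_speed
= 300 * 0.9
= 270.0

270.0 DPS


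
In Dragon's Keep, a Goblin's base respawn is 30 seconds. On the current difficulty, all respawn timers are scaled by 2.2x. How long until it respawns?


Respawn time = base * multiplier
= 30 * 2.2
= 66.0 seconds

66.0 seconds


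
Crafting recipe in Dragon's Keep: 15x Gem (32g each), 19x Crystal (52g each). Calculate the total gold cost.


Cost breakdown:
  Gem: 15 * 32 = 480
  Crystal: 19 * 52 = 988
Total = 480 + 988 = 1468

1468 gold


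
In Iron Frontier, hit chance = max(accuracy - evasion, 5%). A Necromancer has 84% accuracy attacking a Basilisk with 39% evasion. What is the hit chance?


accuracy - evasion = 84 - 39 = 45
Apply floor: max(45, 5) = 45
Hit chance = 45%

45%


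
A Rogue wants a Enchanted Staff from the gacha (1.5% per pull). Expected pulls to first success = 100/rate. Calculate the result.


Expected pulls for a geometric distribution = 1/p = 100 / rate%
= 100 / 1.5
= 66.67

66.67 pulls


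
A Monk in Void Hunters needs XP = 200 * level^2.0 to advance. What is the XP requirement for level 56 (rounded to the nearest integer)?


XP = 200 * level^2.0
Substitute level = 56:
XP = 200 * 56^2.0
= 200 * 3136.0
= 627200

627200 XP


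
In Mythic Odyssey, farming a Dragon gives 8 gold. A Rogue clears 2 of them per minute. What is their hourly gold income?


Gold per minute = 8 * 2 = 16
Gold per hour = 16 * 60 = 960

960 gold/hour


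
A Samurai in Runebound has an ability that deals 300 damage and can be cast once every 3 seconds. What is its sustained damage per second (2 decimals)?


DPS = damage / cooldown
= 300 / 3
= 100.00

100.00 DPS


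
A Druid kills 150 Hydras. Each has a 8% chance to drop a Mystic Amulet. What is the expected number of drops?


Expected drops = kills * (drop_rate / 100)
= 150 * (8 / 100)
= 150 * 0.08
= 12.0

12.0 drops


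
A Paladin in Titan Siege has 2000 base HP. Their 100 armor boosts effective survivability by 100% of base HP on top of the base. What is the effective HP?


EHP = 2000 * (1 + 100/100)
= 2000 * (1 + 1.0)
= 2000 * 2.0
= 4000.0

4000.0 EHP


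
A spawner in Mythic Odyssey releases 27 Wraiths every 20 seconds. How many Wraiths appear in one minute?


Spawns per minute = count * (60 / interval)
= 27 * (60 / 20)
= 27 * 3.0
= 81.0

81.0 per minute


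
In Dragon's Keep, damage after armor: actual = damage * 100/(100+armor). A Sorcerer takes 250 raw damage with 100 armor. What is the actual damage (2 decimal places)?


actual = 250 * 100 / (100 + 100)
= 250 * 100 / 200
= 25000 / 200
= 125.00

125.00 damage


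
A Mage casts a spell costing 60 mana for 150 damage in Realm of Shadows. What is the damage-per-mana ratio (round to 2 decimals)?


Efficiency = damage / mana
= 150 / 60
= 2.50

2.50 dmg/mana


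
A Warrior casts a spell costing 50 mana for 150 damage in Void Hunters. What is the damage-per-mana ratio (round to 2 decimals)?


Efficiency = damage / mana
= 150 / 50
= 3.00

3.00 dmg/mana


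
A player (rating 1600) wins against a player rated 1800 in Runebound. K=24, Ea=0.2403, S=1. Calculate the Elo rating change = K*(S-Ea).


Elo update: delta = K * (S - Ea), where S = 1 (wins)
S - Ea = 1 - 0.2403 = 0.7597
Rating change = 24 * 0.7597
= 18.23

18.23 rating points


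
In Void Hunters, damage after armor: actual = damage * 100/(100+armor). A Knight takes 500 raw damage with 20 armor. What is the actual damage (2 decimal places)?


actual = 500 * 100 / (100 + 20)
= 500 * 100 / 120
= 50000 / 120
= 416.67

416.67 damage


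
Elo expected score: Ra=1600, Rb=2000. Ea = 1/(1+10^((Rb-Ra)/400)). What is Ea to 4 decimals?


Elo expected score: Ea = 1/(1 + 10^((Rb-Ra)/400))
Rb - Ra = 2000 - 1600 = 400
(Rb-Ra)/400 = 400/400 = 1.0
10^1.0 = 10.0
Ea = 1/(1 + 10.0) = 1/11.0 = 0.0909

0.0909


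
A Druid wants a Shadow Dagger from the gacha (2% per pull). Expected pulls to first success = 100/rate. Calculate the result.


Expected pulls for a geometric distribution = 1/p = 100 / rate%
= 100 / 2
= 50.0

50.0 pulls


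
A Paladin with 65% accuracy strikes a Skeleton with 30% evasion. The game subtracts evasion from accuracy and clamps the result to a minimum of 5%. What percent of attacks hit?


accuracy - evasion = 65 - 30 = 35
Apply floor: max(35, 5) = 35
Hit chance = 35%

35%


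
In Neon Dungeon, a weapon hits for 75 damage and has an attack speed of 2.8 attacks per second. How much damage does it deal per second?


DPS = damage * attack_speed
= 75 * 2.8
= 210.0

210.0 DPS


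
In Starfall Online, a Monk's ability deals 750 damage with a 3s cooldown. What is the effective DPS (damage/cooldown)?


DPS = damage / cooldown
= 750 / 3
= 250.00

250.00 DPS


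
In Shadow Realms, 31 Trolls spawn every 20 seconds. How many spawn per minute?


Spawns per minute = count * (60 / interval)
= 31 * (60 / 20)
= 31 * 3.0
= 93.0

93.0 per minute


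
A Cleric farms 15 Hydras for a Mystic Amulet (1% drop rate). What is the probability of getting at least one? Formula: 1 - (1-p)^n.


P(at least one) = 1 - P(none) = 1 - (1-p)^n
p = 1/100 = 0.01
1 - p = 0.99
(1 - p)^15 = 0.99^15 = 0.860058
P(at least one) = 1 - 0.860058 = 0.1399

0.1399


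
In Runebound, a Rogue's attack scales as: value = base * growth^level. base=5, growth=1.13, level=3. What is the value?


value = base * growth^level
= 5 * 1.13^3
= 5 * 1.442897
= 7.21

7.21 attack


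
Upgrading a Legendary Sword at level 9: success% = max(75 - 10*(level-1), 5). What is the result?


raw_rate = 75 - 10 * (9 - 1)
= 75 - 10 * 8
= 75 - 80
= -5
Apply floor: max(-5, 5) = 5%

5%


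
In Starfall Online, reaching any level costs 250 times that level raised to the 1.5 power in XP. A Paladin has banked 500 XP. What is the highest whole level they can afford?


XP = 250 * level^1.5, so level = (XP / 250)^(1/1.5)
= (500 / 250)^(1/1.5)
= 2.0^0.6667
= 1.5874
Floor: level = 1

level 1


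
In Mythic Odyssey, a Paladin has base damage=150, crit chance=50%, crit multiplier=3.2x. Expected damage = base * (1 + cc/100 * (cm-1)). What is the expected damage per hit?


E[dmg] = base * (1 + crit_chance * (crit_mult - 1))
cc as decimal = 50/100 = 0.5
cm - 1 = 3.2 - 1 = 2.2
Bonus factor = 0.5 * 2.2 = 1.1
Total multiplier = 1 + 1.1 = 2.1
Expected damage = 150 * 2.1 = 315.00

315.00 damage


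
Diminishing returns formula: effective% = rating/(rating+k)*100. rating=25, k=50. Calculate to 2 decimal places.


effective% = rating / (rating + k) * 100
= 25 / (25 + 50) * 100
= 25 / 75 * 100
= 0.333333 * 100
= 33.33%

33.33%


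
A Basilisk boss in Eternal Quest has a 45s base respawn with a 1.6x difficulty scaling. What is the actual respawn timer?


Respawn time = base * multiplier
= 45 * 1.6
= 72.0 seconds

72.0 seconds


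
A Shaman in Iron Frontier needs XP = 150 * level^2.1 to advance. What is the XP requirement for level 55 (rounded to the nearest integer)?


XP = 150 * level^2.1
Substitute level = 55:
XP = 150 * 55^2.1
= 150 * 4516.0802
= 677412

677412 XP


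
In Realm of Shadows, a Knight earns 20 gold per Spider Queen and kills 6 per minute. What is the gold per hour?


Gold per minute = 20 * 6 = 120
Gold per hour = 120 * 60 = 7200

7200 gold/hour


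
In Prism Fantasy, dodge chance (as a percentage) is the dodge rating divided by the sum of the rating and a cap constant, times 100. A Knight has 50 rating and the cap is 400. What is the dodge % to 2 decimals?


dodge% = 50 / (50 + 400) * 100
= 50 / 450 * 100
= 0.111111 * 100
= 11.11%

11.11%


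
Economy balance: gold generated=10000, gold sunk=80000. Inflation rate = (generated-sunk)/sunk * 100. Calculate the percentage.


Net gold = 10000 - 80000 = -70000
Inflation rate = net / sunk * 100 = -70000 / 80000 * 100
= -0.875 * 100
= -87.50%

-87.50%


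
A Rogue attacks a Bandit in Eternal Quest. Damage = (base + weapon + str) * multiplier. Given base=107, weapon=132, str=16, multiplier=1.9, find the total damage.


Sum base + weapon + str = 107 + 132 + 16 = 255
Multiply by 1.9:
255 * 1.9 = 484.5

484.5 damage


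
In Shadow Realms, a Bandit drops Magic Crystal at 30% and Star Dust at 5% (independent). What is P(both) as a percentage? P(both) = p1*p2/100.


For independent events, P(both) = P(A) * P(B)
= 30% * 5%
= 150 / 100 %
= 1.5%

1.5%


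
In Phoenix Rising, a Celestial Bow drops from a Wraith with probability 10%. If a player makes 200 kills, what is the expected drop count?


Expected drops = kills * (drop_rate / 100)
= 200 * (10 / 100)
= 200 * 0.1
= 20.0

20.0 drops


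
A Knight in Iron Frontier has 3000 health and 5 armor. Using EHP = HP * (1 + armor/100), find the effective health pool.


EHP = 3000 * (1 + 5/100)
= 3000 * (1 + 0.05)
= 3000 * 1.05
= 3150.0

3150.0 EHP


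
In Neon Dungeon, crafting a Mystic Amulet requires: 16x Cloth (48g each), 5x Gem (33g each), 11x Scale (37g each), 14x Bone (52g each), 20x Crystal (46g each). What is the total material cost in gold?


Cost breakdown:
  Cloth: 16 * 48 = 768
  Gem: 5 * 33 = 165
  Scale: 11 * 37 = 407
  Bone: 14 * 52 = 728
  Crystal: 20 * 46 = 920
Total = 768 + 165 + 407 + 728 + 920 = 2988

2988 gold


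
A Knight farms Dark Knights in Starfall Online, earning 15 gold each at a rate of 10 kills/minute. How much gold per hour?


Gold per minute = 15 * 10 = 150
Gold per hour = 150 * 60 = 9000

9000 gold/hour


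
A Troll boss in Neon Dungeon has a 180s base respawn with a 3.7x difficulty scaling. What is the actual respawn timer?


Respawn time = base * multiplier
= 180 * 3.7
= 666.0 seconds

666.0 seconds


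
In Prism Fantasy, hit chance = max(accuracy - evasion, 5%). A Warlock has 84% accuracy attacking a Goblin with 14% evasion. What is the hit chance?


accuracy - evasion = 84 - 14 = 70
Apply floor: max(70, 5) = 70
Hit chance = 70%

70%


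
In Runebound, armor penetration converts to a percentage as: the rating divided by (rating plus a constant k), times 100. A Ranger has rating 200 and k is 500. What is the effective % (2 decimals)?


effective% = rating / (rating + k) * 100
= 200 / (200 + 500) * 100
= 200 / 700 * 100
= 0.285714 * 100
= 28.57%

28.57%


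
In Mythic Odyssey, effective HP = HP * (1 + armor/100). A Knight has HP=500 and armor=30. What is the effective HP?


EHP = 500 * (1 + 30/100)
= 500 * (1 + 0.3)
= 500 * 1.3
= 650.0

650.0 EHP


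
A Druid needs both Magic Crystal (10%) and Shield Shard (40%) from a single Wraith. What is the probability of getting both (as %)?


For independent events, P(both) = P(A) * P(B)
= 10% * 40%
= 400 / 100 %
= 4.0%

4.0%


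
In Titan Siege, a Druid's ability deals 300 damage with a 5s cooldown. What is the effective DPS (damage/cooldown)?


DPS = damage / cooldown
= 300 / 5
= 60.00

60.00 DPS


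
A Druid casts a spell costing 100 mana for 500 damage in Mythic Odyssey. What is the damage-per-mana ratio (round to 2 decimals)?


Efficiency = damage / mana
= 500 / 100
= 5.00

5.00 dmg/mana


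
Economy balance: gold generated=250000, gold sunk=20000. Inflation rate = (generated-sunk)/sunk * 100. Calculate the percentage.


Net gold = 250000 - 20000 = 230000
Inflation rate = net / sunk * 100 = 230000 / 20000 * 100
= 11.5 * 100
= 1150.00%

1150.00%


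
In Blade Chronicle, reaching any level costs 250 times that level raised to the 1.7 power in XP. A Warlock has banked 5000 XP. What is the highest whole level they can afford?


XP = 250 * level^1.7, so level = (XP / 250)^(1/1.7)
= (5000 / 250)^(1/1.7)
= 20.0^0.5882
= 5.8252
Floor: level = 5

level 5


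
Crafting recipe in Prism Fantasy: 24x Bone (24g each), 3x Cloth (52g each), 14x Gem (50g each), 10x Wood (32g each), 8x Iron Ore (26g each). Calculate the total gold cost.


Cost breakdown:
  Bone: 24 * 24 = 576
  Cloth: 3 * 52 = 156
  Gem: 14 * 50 = 700
  Wood: 10 * 32 = 320
  Iron Ore: 8 * 26 = 208
Total = 576 + 156 + 700 + 320 + 208 = 1960

1960 gold


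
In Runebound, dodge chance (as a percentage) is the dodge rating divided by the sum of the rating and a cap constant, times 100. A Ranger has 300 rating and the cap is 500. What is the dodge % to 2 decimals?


dodge% = 300 / (300 + 500) * 100
= 300 / 800 * 100
= 0.375 * 100
= 37.50%

37.50%


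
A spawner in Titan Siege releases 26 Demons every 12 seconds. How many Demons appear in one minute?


Spawns per minute = count * (60 / interval)
= 26 * (60 / 12)
= 26 * 5.0
= 130.0

130.0 per minute


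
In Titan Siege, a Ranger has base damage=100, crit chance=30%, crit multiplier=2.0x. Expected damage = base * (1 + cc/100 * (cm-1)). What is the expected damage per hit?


E[dmg] = base * (1 + crit_chance * (crit_mult - 1))
cc as decimal = 30/100 = 0.3
cm - 1 = 2.0 - 1 = 1.0
Bonus factor = 0.3 * 1.0 = 0.3
Total multiplier = 1 + 0.3 = 1.3
Expected damage = 100 * 1.3 = 130.00

130.00 damage


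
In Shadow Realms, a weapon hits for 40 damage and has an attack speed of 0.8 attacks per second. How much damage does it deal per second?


DPS = damage * attack_speed
= 40 * 0.8
= 32.0

32.0 DPS


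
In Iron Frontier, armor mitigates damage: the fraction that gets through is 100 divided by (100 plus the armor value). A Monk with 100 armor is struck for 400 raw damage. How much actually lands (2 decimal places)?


actual = 400 * 100 / (100 + 100)
= 400 * 100 / 200
= 40000 / 200
= 200.00

200.00 damage


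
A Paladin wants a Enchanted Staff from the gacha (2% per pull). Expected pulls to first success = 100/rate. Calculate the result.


Expected pulls for a geometric distribution = 1/p = 100 / rate%
= 100 / 2
= 50.0

50.0 pulls


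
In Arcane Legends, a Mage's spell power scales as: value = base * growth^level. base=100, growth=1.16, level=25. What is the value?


value = base * growth^level
= 100 * 1.16^25
= 100 * 40.874244
= 4087.42

4087.42 spell power


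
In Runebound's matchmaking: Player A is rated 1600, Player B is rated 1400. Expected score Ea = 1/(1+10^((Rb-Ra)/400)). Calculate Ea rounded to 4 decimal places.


Elo expected score: Ea = 1/(1 + 10^((Rb-Ra)/400))
Rb - Ra = 1400 - 1600 = -200
(Rb-Ra)/400 = -200/400 = -0.5
10^-0.5 = 0.316228
Ea = 1/(1 + 0.316228) = 1/1.316228 = 0.7597

0.7597


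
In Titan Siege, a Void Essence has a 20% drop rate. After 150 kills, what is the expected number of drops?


Expected drops = kills * (drop_rate / 100)
= 150 * (20 / 100)
= 150 * 0.2
= 30.0

30.0 drops


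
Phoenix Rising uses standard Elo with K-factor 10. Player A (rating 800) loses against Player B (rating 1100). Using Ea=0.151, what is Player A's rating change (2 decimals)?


Elo update: delta = K * (S - Ea), where S = 0 (loses)
S - Ea = 0 - 0.151 = -0.151
Rating change = 10 * -0.151
= -1.51

-1.51 rating points


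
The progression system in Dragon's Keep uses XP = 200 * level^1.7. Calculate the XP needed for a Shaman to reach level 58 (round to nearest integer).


XP = 200 * level^1.7
Substitute level = 58:
XP = 200 * 58^1.7
= 200 * 995.0103
= 199002

199002 XP


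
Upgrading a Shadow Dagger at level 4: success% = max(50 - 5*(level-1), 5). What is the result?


raw_rate = 50 - 5 * (4 - 1)
= 50 - 5 * 3
= 50 - 15
= 35
Apply floor: max(35, 5) = 35%

35%


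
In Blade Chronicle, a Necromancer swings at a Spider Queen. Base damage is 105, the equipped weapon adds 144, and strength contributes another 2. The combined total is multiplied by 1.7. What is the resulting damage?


Sum base + weapon + str = 105 + 144 + 2 = 251
Multiply by 1.7:
251 * 1.7 = 426.7

426.7 damage


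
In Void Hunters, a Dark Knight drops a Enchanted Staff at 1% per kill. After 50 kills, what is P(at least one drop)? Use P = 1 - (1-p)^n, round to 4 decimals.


P(at least one) = 1 - P(none) = 1 - (1-p)^n
p = 1/100 = 0.01
1 - p = 0.99
(1 - p)^50 = 0.99^50 = 0.605006
P(at least one) = 1 - 0.605006 = 0.3950

0.3950


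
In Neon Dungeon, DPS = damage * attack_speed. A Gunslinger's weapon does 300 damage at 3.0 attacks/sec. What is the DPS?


DPS = damage * attack_speed
= 300 * 3.0
= 900.0

900.0 DPS


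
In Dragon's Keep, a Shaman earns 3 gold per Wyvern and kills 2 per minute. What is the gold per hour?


Gold per minute = 3 * 2 = 6
Gold per hour = 6 * 60 = 360

360 gold/hour


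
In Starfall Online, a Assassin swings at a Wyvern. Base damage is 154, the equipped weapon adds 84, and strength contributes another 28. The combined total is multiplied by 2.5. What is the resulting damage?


Sum base + weapon + str = 154 + 84 + 28 = 266
Multiply by 2.5:
266 * 2.5 = 665.0

665.0 damage


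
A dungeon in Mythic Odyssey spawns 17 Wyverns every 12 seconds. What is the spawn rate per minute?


Spawns per minute = count * (60 / interval)
= 17 * (60 / 12)
= 17 * 5.0
= 85.0

85.0 per minute


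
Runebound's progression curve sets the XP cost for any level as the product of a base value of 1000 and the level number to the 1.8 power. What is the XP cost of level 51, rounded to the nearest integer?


XP = 1000 * level^1.8
Substitute level = 51:
XP = 1000 * 51^1.8
= 1000 * 1184.7489
= 1184749

1184749 XP


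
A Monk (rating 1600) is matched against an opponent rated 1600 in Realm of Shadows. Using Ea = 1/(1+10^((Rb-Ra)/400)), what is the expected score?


Elo expected score: Ea = 1/(1 + 10^((Rb-Ra)/400))
Rb - Ra = 1600 - 1600 = 0
(Rb-Ra)/400 = 0/400 = 0.0
10^0.0 = 1.0
Ea = 1/(1 + 1.0) = 1/2.0 = 0.5000

0.5000


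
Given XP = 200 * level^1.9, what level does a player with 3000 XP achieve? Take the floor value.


XP = 200 * level^1.9, so level = (XP / 200)^(1/1.9)
= (3000 / 200)^(1/1.9)
= 15.0^0.5263
= 4.1591
Floor: level = 4

level 4


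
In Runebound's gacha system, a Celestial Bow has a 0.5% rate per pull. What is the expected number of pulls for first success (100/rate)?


Expected pulls for a geometric distribution = 1/p = 100 / rate%
= 100 / 0.5
= 200.0

200.0 pulls


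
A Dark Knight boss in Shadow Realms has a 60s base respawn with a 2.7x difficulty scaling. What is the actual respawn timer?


Respawn time = base * multiplier
= 60 * 2.7
= 162.0 seconds

162.0 seconds


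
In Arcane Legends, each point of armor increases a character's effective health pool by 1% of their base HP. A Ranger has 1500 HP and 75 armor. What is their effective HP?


EHP = 1500 * (1 + 75/100)
= 1500 * (1 + 0.75)
= 1500 * 1.75
= 2625.0

2625.0 EHP


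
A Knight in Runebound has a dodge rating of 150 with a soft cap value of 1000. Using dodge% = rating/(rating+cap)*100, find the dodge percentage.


dodge% = 150 / (150 + 1000) * 100
= 150 / 1150 * 100
= 0.130435 * 100
= 13.04%

13.04%


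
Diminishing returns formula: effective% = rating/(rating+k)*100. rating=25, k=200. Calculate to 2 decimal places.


effective% = rating / (rating + k) * 100
= 25 / (25 + 200) * 100
= 25 / 225 * 100
= 0.111111 * 100
= 11.11%

11.11%


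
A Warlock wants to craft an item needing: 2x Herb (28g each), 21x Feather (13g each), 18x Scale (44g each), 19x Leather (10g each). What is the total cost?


Cost breakdown:
  Herb: 2 * 28 = 56
  Feather: 21 * 13 = 273
  Scale: 18 * 44 = 792
  Leather: 19 * 10 = 190
Total = 56 + 273 + 792 + 190 = 1311

1311 gold


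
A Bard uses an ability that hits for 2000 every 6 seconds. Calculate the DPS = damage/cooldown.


DPS = damage / cooldown
= 2000 / 6
= 333.33

333.33 DPS


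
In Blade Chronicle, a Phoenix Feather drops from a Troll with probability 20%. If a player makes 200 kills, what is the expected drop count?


Expected drops = kills * (drop_rate / 100)
= 200 * (20 / 100)
= 200 * 0.2
= 40.0

40.0 drops


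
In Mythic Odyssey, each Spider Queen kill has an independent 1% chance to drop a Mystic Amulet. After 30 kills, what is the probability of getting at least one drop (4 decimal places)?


P(at least one) = 1 - P(none) = 1 - (1-p)^n
p = 1/100 = 0.01
1 - p = 0.99
(1 - p)^30 = 0.99^30 = 0.739700
P(at least one) = 1 - 0.739700 = 0.2603

0.2603


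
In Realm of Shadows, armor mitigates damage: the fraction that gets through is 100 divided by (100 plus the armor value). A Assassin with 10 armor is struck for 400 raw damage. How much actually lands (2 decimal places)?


actual = 400 * 100 / (100 + 10)
= 400 * 100 / 110
= 40000 / 110
= 363.64

363.64 damage


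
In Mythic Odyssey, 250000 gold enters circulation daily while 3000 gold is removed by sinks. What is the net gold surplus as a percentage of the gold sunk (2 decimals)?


Net gold = 250000 - 3000 = 247000
Inflation rate = net / sunk * 100 = 247000 / 3000 * 100
= 82.333333 * 100
= 8233.33%

8233.33%


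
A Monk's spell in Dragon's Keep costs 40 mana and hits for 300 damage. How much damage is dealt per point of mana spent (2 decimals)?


Efficiency = damage / mana
= 300 / 40
= 7.50

7.50 dmg/mana


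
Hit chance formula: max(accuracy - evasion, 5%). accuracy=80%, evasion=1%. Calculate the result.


accuracy - evasion = 80 - 1 = 79
Apply floor: max(79, 5) = 79
Hit chance = 79%

79%


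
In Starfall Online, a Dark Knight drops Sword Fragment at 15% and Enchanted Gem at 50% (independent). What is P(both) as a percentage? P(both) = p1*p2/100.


For independent events, P(both) = P(A) * P(B)
= 15% * 50%
= 750 / 100 %
= 7.5%

7.5%


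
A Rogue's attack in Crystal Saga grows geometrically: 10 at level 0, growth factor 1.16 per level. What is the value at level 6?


value = base * growth^level
= 10 * 1.16^6
= 10 * 2.436396
= 24.36

24.36 attack


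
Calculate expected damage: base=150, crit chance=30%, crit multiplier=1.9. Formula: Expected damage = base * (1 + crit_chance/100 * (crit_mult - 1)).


E[dmg] = base * (1 + crit_chance * (crit_mult - 1))
cc as decimal = 30/100 = 0.3
cm - 1 = 1.9 - 1 = 0.9
Bonus factor = 0.3 * 0.9 = 0.27
Total multiplier = 1 + 0.27 = 1.27
Expected damage = 150 * 1.27 = 190.50

190.50 damage


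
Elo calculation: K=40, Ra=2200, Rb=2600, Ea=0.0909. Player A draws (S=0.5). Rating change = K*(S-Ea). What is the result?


Elo update: delta = K * (S - Ea), where S = 0.5 (draws)
S - Ea = 0.5 - 0.0909 = 0.4091
Rating change = 40 * 0.4091
= 16.36

16.36 rating points


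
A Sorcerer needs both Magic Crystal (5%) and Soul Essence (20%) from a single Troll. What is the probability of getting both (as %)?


For independent events, P(both) = P(A) * P(B)
= 5% * 20%
= 100 / 100 %
= 1.0%

1.0%


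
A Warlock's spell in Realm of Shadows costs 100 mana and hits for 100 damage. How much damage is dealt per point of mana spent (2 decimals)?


Efficiency = damage / mana
= 100 / 100
= 1.00

1.00 dmg/mana


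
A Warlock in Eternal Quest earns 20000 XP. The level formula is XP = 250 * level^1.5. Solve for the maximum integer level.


XP = 250 * level^1.5, so level = (XP / 250)^(1/1.5)
= (20000 / 250)^(1/1.5)
= 80.0^0.6667
= 18.5664
Floor: level = 18

level 18
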